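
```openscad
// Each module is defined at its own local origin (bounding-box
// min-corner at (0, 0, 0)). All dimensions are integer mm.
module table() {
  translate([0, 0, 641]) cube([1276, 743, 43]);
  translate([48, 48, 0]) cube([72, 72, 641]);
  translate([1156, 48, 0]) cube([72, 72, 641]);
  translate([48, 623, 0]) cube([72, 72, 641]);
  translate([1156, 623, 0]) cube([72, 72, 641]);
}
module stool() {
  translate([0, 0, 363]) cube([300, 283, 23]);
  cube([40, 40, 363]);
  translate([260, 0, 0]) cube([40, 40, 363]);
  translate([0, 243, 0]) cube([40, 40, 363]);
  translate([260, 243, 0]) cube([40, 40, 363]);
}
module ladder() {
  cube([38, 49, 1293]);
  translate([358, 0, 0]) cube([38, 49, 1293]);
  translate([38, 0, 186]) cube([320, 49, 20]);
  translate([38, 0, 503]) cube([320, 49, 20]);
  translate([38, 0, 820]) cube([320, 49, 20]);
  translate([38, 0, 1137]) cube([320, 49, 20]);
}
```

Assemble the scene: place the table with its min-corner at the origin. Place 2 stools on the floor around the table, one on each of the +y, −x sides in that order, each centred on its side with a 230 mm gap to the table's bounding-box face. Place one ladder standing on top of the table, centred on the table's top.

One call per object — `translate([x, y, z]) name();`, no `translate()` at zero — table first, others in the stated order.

table();
translate([488, 973, 0]) stool();
translate([-530, 230, 0]) stool();
translate([440, 347, 684]) ladder();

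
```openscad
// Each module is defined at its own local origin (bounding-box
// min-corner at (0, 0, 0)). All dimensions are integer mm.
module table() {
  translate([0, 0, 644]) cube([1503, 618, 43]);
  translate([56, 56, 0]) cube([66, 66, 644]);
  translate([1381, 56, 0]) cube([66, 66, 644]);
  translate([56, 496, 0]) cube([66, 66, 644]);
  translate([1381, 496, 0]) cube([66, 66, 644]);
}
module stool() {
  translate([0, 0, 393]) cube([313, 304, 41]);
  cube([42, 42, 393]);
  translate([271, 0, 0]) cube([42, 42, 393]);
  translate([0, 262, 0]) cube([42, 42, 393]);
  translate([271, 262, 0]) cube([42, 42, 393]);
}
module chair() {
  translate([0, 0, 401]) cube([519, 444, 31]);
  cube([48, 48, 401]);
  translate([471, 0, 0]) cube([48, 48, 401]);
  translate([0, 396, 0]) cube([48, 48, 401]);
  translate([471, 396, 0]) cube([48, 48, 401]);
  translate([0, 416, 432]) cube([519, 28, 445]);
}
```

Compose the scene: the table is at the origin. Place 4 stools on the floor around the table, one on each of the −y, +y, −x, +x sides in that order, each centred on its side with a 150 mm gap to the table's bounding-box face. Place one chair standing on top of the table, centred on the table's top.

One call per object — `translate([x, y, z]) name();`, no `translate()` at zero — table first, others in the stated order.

table();
translate([595, -454, 0]) stool();
translate([595, 768, 0]) stool();
translate([-463, 157, 0]) stool();
translate([1653, 157, 0]) stool();
translate([492, 87, 687]) chair();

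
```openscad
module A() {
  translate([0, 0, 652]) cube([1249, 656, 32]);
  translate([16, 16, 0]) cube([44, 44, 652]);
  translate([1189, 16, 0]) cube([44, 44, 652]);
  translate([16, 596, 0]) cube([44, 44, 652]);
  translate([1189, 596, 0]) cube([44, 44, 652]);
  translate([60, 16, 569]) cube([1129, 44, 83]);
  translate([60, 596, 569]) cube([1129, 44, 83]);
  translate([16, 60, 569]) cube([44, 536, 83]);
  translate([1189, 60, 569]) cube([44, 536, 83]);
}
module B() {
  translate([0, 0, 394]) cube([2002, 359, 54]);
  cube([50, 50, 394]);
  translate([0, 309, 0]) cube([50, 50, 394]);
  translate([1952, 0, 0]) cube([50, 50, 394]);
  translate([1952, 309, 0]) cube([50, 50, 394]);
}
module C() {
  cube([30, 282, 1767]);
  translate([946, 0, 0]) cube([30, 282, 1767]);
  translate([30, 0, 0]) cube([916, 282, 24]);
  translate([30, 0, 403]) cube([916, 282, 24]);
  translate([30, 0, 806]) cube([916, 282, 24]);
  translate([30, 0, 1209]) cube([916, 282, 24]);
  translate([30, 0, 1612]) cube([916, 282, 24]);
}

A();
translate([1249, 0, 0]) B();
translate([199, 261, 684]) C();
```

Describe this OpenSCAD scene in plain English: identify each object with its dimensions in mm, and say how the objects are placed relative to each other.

A is a table with a 1249×656 mm rectangular top, 32 mm thick, top surface at z = 684 mm, supported by four 44×44 mm square legs, each inset 16 mm from the nearest pair of top edges, running from the floor. Four apron rails, 44 mm thick and 83 mm tall, run between adjacent legs with their top edges flush with the underside of the top and their outer faces flush with the legs' outer faces.

B is a long wooden bench with a 2002 mm (x) × 359 mm (y) seat, 54 mm thick, its top surface 448 mm above the floor. Four 50 mm square legs at the seat corners, flush with the edges, run from z = 0 to the seat underside.

C is an open bookshelf. Two side panels, each 30 mm thick, 282 mm deep and 1767 mm tall, stand 976 mm apart (outside-to-outside). Between them sit 5 shelves, each 24 mm thick and 282 mm deep, spanning the full gap between the sides. The bottom shelf rests on the floor (its underside at z = 0) and the clear gap between one shelf's top and the next shelf's underside is 379 mm.

The bench is against the table's +x side, with their −y faces flush. The bookshelf is on top of the table.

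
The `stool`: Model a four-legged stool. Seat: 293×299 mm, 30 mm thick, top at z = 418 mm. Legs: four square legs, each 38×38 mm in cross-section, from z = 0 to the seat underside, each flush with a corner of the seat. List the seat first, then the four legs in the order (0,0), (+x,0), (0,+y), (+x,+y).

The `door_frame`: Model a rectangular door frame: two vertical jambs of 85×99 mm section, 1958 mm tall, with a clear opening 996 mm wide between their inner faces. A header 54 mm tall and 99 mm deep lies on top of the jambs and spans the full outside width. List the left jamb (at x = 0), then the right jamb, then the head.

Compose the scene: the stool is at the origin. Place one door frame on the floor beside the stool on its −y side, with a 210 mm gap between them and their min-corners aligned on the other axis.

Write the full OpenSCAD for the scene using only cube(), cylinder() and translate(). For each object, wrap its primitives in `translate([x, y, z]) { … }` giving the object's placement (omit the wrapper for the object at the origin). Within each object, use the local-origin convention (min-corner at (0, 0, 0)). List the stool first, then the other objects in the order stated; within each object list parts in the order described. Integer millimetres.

translate([0, 0, 388]) cube([293, 299, 30]);
cube([38, 38, 388]);
translate([255, 0, 0]) cube([38, 38, 388]);
translate([0, 261, 0]) cube([38, 38, 388]);
translate([255, 261, 0]) cube([38, 38, 388]);
translate([0, -309, 0]) {
  cube([85, 99, 1958]);
  translate([1081, 0, 0]) cube([85, 99, 1958]);
  translate([0, 0, 1958]) cube([1166, 99, 54]);
}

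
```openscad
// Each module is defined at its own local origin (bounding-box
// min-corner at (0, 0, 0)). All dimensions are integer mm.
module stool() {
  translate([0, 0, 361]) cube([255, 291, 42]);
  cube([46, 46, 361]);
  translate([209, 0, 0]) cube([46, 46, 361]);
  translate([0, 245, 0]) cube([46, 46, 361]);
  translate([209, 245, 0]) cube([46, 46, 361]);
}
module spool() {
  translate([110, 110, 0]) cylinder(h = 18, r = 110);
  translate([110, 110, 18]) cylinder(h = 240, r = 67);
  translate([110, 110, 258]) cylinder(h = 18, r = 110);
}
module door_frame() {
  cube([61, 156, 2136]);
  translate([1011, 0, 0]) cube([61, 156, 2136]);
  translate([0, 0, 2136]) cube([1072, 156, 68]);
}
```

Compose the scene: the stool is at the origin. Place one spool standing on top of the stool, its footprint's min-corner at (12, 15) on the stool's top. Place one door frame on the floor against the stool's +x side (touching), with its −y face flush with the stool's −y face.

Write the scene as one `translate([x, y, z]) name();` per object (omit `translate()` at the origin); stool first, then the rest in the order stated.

stool();
translate([12, 15, 403]) spool();
translate([255, 0, 0]) door_frame();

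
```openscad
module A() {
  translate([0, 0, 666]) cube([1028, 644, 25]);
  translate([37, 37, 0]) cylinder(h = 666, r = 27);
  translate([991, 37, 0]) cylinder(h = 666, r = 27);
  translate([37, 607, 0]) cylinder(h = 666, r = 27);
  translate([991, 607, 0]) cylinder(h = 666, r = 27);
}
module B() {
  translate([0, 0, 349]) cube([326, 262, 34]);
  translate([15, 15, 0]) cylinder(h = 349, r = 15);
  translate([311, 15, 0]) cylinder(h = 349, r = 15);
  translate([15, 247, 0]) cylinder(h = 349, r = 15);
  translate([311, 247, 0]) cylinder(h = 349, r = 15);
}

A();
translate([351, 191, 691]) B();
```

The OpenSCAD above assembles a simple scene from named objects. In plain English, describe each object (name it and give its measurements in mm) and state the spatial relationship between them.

A is a table: top 1028 mm (x) × 644 mm (y), 25 mm thick, upper face at z = 691 mm, on four round legs of 54 mm diameter, each leg's bounding box inset 10 mm from the nearest pair of top edges, running from z = 0 to the bottom of the top.

B is a four-legged stool. The seat is 326×262 mm, 34 mm thick, top at z = 383 mm. It stands on four round legs, each 30 mm in diameter, from z = 0 to the seat underside, each leg's axis is inset half a diameter from the nearest pair of seat edges (so the leg's bounding box is flush with the corner).

The stool is on top of the table, centred.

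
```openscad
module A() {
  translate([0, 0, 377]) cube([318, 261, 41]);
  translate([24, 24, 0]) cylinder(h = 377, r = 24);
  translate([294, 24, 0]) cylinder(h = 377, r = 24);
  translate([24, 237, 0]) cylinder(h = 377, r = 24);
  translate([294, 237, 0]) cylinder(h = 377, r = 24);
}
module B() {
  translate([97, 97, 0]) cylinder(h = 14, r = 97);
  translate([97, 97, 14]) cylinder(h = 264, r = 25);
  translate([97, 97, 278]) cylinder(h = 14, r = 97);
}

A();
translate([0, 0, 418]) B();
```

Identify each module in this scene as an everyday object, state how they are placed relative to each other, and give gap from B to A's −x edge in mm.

The spool's min-x is at 0; the stool's min-x is 0; gap = 0 mm.

A is a stool. B is a spool. The spool is on top of the stool. The gap from the spool to the stool's −x edge is 0 mm.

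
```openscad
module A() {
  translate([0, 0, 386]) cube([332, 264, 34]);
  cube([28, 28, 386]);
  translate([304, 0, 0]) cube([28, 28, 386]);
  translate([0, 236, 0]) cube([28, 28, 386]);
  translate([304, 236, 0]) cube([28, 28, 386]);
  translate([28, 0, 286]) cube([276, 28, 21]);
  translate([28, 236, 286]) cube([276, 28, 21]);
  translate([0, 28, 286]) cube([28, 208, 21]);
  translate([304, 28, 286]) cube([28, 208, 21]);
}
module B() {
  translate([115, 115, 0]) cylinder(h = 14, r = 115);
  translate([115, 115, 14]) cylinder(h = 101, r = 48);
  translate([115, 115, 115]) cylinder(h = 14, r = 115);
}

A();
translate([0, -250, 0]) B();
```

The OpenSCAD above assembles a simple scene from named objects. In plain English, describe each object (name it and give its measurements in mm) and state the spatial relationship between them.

A is a simple wooden stool: a rectangular seat 332 mm (x) by 264 mm (y), 34 mm thick, top face at z = 420 mm, on four square legs, each 28×28 mm in cross-section. The legs rest on z = 0, each flush with a corner of the seat. Four stretchers, 28 mm wide and 21 mm tall, connect adjacent legs with their undersides at z = 286 mm, each running between the inner faces of the legs it joins and aligned with the legs' outer faces on the other axis.

B is a spool: two coaxial disc flanges of radius 115 mm and thickness 14 mm, joined by a core cylinder of radius 48 mm and height 101 mm. The lower flange rests on z = 0 and the three cylinders share a vertical axis.

The spool is on the floor beside the stool on its −y side.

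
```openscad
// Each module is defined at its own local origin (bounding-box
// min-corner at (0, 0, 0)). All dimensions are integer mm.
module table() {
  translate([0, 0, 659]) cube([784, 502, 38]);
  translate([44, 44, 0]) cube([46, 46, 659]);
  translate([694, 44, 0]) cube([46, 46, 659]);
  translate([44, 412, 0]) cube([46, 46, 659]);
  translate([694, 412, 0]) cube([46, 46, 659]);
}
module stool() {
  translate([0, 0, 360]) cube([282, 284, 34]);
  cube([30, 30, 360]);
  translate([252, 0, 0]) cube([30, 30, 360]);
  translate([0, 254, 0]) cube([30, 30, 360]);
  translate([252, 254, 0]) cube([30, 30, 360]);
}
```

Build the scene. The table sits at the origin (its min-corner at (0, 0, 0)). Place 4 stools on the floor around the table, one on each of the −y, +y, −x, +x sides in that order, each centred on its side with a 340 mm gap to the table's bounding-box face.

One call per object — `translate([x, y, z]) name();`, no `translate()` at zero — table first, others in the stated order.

table();
translate([251, -624, 0]) stool();
translate([251, 842, 0]) stool();
translate([-622, 109, 0]) stool();
translate([1124, 109, 0]) stool();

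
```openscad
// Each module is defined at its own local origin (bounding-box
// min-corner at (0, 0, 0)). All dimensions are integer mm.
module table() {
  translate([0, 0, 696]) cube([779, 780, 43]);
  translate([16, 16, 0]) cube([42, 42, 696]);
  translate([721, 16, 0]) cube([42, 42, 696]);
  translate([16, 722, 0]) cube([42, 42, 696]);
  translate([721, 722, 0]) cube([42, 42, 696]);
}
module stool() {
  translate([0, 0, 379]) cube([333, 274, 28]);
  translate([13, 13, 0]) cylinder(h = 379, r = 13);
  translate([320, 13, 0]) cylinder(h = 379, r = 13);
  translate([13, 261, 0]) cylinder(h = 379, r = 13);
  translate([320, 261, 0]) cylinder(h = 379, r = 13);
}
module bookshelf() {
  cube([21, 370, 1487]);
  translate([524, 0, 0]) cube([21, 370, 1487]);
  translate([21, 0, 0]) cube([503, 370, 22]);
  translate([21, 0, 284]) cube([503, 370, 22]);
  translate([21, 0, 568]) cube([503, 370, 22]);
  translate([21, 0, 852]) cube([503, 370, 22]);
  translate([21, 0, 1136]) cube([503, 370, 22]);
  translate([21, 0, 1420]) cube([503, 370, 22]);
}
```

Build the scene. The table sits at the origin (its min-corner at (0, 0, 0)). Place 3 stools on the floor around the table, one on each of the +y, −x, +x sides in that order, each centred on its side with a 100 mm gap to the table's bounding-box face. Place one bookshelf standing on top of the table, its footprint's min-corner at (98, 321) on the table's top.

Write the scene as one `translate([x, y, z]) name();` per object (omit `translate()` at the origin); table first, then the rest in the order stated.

table();
translate([223, 880, 0]) stool();
translate([-433, 253, 0]) stool();
translate([879, 253, 0]) stool();
translate([98, 321, 739]) bookshelf();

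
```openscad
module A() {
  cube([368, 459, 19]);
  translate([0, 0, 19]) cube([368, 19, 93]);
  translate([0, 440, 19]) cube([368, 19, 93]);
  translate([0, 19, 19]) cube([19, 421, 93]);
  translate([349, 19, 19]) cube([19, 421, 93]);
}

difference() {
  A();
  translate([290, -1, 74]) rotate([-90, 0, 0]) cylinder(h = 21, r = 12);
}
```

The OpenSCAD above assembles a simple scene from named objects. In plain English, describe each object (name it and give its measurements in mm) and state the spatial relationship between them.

A is an open-topped rectangular box: outside dimensions 368×459×112 mm, with a uniform wall and base thickness of 19 mm. The base is a full 368×459 slab on the floor; four walls sit on top of the base. The front and back walls (the −y and +y sides) span the full width; the two side walls fit between them.

The open box has a circular hole of radius 12 mm through its front wall, centred at (x = 290, z = 74).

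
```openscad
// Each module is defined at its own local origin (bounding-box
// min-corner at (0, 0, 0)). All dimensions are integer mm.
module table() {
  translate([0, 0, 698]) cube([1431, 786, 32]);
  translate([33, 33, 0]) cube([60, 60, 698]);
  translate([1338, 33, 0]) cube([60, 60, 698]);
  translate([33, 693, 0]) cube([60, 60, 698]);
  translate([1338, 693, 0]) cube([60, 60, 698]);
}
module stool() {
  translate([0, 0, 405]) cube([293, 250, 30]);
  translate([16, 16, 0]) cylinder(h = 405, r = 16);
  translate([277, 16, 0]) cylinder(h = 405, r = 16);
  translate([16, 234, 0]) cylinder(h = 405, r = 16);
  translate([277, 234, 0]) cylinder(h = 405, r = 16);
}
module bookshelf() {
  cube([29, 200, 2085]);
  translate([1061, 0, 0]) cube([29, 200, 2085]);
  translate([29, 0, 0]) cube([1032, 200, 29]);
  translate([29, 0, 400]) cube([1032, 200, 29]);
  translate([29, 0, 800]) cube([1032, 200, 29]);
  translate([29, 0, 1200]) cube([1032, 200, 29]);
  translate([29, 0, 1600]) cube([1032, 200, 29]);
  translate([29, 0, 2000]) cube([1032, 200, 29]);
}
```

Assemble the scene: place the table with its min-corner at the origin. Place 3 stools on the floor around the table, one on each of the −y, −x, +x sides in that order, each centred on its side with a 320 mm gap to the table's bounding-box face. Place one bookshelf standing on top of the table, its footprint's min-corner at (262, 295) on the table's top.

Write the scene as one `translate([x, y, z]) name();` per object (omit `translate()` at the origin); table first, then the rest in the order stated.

table();
translate([569, -570, 0]) stool();
translate([-613, 268, 0]) stool();
translate([1751, 268, 0]) stool();
translate([262, 295, 730]) bookshelf();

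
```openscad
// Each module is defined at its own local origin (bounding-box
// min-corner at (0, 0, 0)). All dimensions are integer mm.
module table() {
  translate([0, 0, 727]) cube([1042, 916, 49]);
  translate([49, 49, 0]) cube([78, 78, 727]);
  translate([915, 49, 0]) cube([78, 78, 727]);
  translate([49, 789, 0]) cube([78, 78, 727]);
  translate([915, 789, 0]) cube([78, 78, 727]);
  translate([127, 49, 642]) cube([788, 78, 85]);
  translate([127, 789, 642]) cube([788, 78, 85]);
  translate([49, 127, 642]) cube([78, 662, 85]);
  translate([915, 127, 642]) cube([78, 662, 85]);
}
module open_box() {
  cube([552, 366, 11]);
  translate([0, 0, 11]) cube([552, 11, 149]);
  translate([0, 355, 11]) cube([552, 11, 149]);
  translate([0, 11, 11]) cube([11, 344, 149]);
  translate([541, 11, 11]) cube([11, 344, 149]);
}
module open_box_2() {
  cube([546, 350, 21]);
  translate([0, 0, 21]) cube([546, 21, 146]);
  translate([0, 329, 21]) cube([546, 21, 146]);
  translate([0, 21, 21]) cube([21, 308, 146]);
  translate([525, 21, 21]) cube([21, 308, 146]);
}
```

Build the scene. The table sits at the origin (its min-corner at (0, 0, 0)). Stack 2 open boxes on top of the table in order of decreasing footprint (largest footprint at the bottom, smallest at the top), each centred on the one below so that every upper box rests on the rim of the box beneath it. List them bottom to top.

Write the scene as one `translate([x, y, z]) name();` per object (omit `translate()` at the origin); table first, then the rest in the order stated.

table();
translate([245, 275, 776]) open_box();
translate([248, 283, 936]) open_box_2();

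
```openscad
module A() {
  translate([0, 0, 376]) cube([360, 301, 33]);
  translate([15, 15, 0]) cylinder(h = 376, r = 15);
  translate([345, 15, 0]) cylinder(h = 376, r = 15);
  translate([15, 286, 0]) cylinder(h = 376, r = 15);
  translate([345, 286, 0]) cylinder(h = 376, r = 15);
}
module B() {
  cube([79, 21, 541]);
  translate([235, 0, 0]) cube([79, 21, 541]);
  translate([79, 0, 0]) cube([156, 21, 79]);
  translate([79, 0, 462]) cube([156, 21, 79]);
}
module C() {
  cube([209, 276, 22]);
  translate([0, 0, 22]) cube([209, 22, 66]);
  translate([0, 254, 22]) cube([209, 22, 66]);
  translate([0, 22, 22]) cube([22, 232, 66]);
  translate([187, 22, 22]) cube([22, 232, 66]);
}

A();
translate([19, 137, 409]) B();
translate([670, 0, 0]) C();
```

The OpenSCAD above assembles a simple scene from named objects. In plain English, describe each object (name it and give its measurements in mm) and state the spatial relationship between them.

A is a four-legged stool. The seat is 360×301 mm, 33 mm thick, top at z = 409 mm. It stands on four round legs, each 30 mm in diameter, from z = 0 to the seat underside, each leg's axis is inset half a diameter from the nearest pair of seat edges (so the leg's bounding box is flush with the corner).

B is a picture frame with a 156×383 mm rectangular opening (x by z) and a uniform 79 mm border on every side. Frame depth is 21 mm along y. It is built from two vertical stiles running the full outside height and two horizontal rails spanning the gap between the stiles.

C is an open storage box with external size 209×276×88 mm and wall thickness 22 mm (the base is also 22 mm thick). The base covers the whole footprint; the four walls stand on the base, with the y-facing walls full-width and the x-facing walls fitting between their inner faces.

The picture frame is on top of the stool. The open box is on the floor beside the stool on its +x side.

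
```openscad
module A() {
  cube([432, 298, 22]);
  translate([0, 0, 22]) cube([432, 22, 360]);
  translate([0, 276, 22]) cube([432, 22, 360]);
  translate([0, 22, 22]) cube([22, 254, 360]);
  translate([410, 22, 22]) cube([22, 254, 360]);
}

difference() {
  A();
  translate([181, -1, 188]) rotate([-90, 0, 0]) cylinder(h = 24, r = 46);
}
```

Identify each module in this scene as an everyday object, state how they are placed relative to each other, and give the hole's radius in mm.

A is an open box. The open box has a circular hole through its front wall. The hole's radius is 46 mm.

The subtracted cylinder has r = 46 mm.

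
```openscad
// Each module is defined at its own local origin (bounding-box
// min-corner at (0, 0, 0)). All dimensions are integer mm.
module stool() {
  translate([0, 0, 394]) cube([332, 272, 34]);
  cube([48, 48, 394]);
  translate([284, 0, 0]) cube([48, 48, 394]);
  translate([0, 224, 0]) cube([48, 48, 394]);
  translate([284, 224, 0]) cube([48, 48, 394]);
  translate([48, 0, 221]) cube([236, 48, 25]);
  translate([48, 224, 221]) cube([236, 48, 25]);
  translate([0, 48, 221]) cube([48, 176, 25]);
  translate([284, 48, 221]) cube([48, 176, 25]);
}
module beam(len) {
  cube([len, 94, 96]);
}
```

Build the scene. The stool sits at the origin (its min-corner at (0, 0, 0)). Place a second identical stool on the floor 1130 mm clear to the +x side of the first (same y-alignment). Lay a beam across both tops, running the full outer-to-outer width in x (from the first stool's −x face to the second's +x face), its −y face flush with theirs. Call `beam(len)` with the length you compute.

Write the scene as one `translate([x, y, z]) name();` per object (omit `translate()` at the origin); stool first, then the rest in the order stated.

stool();
translate([1462, 0, 0]) stool();
translate([0, 0, 428]) beam(1794);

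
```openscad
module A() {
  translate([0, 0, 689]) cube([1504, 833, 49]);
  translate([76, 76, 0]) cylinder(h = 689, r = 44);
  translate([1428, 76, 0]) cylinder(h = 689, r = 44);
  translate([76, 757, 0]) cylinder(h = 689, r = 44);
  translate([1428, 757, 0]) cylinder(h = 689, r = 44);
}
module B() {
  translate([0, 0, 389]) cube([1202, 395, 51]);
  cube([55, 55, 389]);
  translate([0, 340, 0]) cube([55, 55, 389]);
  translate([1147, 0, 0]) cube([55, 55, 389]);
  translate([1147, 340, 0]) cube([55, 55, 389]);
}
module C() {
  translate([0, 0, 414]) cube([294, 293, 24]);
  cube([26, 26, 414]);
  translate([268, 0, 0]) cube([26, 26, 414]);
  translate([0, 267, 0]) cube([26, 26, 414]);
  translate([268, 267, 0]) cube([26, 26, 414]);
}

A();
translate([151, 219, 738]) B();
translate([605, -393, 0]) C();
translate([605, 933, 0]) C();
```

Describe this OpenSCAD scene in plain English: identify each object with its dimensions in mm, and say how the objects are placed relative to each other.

A is a table: top 1504 mm (x) × 833 mm (y), 49 mm thick, upper face at z = 738 mm, on four round legs of 88 mm diameter, each leg's bounding box inset 32 mm from the nearest pair of top edges, running from z = 0 to the bottom of the top.

B is a long wooden bench with a 1202 mm (x) × 395 mm (y) seat, 51 mm thick, its top surface 440 mm above the floor. Four 55 mm square legs at the seat corners, flush with the edges, run from z = 0 to the seat underside.

C is a four-legged stool. The seat is 294×293 mm, 24 mm thick, top at z = 438 mm. It stands on four square legs, each 26×26 mm in cross-section, from z = 0 to the seat underside, each flush with a corner of the seat.

The bench is on top of the table, centred. Two stools sit around the table at the −y, +y sides.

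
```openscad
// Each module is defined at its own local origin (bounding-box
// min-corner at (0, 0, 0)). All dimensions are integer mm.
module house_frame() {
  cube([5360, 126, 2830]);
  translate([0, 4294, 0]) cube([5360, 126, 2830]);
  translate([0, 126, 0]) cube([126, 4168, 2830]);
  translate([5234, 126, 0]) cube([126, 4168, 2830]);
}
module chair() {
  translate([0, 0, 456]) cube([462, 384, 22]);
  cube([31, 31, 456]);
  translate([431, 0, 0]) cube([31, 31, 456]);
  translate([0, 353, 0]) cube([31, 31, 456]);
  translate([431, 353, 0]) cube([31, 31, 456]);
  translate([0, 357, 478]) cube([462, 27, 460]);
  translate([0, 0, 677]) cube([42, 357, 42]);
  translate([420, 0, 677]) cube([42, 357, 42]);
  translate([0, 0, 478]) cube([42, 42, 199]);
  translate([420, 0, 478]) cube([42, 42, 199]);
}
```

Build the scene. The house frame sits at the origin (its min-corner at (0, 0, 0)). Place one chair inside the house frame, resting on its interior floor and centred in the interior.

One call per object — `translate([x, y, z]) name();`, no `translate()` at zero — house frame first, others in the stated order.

house_frame();
translate([2449, 2018, 0]) chair();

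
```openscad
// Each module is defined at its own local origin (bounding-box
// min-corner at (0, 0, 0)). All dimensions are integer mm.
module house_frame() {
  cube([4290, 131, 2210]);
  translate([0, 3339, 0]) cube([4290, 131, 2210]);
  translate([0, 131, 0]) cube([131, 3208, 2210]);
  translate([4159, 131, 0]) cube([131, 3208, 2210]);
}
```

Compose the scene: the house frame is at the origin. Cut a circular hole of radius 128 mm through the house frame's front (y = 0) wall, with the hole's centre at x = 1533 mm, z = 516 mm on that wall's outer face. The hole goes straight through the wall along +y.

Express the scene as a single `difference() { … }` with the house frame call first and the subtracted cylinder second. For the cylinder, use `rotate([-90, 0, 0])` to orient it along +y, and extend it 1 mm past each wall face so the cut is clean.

difference() {
  house_frame();
  translate([1533, -1, 516]) rotate([-90, 0, 0]) cylinder(h = 133, r = 128);
}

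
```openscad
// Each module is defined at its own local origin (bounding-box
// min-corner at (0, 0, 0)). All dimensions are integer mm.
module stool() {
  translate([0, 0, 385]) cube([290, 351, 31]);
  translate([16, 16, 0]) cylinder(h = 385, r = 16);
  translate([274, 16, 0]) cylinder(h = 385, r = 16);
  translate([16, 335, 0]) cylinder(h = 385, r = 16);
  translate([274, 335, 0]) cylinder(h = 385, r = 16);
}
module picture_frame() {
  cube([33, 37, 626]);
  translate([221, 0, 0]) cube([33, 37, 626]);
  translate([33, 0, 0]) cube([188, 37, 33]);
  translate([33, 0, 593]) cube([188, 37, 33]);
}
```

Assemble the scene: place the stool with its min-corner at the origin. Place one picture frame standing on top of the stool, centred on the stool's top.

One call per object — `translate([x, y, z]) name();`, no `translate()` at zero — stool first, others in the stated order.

stool();
translate([18, 157, 416]) picture_frame();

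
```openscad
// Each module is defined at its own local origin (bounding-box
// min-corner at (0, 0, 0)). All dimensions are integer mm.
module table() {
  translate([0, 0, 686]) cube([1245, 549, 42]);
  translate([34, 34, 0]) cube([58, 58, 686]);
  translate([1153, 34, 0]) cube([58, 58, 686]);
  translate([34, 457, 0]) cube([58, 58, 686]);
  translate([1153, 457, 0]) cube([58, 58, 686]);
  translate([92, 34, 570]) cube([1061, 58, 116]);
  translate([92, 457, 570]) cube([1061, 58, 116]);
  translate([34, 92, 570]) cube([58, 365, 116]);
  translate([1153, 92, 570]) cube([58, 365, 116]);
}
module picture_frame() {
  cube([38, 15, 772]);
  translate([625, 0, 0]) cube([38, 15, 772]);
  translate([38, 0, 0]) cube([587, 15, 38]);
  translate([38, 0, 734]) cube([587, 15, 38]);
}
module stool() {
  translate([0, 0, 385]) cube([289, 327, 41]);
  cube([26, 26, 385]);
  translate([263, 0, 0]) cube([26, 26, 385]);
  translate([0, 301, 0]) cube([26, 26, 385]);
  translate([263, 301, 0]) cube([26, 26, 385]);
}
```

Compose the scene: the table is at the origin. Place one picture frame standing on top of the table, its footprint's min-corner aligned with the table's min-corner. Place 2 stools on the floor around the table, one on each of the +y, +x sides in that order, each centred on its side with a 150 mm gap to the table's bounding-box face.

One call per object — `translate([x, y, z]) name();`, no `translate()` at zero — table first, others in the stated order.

table();
translate([0, 0, 728]) picture_frame();
translate([478, 699, 0]) stool();
translate([1395, 111, 0]) stool();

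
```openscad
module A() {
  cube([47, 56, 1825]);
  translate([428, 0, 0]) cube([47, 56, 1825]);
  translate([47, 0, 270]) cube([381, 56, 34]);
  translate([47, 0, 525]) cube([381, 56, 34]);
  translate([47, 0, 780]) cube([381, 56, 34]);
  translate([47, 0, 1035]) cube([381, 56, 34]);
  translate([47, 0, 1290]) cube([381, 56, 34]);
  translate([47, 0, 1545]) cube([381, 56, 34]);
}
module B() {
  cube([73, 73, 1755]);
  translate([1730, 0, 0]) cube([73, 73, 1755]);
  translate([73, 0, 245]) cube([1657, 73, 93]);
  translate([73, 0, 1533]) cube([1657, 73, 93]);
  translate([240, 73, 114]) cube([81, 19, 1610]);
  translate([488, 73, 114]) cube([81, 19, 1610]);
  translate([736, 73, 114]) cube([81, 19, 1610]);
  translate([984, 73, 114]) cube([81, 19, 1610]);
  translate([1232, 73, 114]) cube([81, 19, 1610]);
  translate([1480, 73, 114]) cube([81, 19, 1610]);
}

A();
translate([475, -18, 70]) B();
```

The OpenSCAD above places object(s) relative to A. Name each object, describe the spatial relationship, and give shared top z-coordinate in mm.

Both tops at z = 1825 mm.

A is a ladder. B is a fence section. The fence section is beside the ladder with their tops flush at z = 1825. The shared top z-coordinate is 1825 mm.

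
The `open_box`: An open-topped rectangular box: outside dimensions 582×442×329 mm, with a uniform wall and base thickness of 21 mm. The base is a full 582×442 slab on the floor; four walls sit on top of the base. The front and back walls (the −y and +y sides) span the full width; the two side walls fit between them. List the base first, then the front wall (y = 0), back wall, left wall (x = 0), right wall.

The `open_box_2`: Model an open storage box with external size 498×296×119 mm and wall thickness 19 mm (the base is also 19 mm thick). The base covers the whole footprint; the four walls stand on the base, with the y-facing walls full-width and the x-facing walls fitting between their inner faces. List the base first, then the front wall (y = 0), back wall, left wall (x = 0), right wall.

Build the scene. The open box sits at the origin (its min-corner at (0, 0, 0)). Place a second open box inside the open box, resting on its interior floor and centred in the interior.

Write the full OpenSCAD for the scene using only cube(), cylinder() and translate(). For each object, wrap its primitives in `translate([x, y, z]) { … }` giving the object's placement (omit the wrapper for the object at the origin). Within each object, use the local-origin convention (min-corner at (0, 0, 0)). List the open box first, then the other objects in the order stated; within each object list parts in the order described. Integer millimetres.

cube([582, 442, 21]);
translate([0, 0, 21]) cube([582, 21, 308]);
translate([0, 421, 21]) cube([582, 21, 308]);
translate([0, 21, 21]) cube([21, 400, 308]);
translate([561, 21, 21]) cube([21, 400, 308]);
translate([42, 73, 21]) {
  cube([498, 296, 19]);
  translate([0, 0, 19]) cube([498, 19, 100]);
  translate([0, 277, 19]) cube([498, 19, 100]);
  translate([0, 19, 19]) cube([19, 258, 100]);
  translate([479, 19, 19]) cube([19, 258, 100]);
}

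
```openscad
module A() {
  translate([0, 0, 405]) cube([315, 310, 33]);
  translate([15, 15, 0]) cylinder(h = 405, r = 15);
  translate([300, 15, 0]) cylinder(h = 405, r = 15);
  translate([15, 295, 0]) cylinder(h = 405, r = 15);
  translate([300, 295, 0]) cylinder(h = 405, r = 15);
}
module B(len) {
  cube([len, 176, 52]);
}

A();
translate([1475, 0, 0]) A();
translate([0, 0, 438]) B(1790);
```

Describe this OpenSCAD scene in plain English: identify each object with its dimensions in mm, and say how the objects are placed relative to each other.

A is a four-legged stool. The seat is 315×310 mm, 33 mm thick, top at z = 438 mm. It stands on four round legs, each 30 mm in diameter, from z = 0 to the seat underside, each leg's axis is inset half a diameter from the nearest pair of seat edges (so the leg's bounding box is flush with the corner).

B is a rectangular beam 1790 mm long (x), 176 mm deep (y), 52 mm thick (z).

The beam spans the tops of two stools placed 1160 mm apart, resting at z = 438 mm.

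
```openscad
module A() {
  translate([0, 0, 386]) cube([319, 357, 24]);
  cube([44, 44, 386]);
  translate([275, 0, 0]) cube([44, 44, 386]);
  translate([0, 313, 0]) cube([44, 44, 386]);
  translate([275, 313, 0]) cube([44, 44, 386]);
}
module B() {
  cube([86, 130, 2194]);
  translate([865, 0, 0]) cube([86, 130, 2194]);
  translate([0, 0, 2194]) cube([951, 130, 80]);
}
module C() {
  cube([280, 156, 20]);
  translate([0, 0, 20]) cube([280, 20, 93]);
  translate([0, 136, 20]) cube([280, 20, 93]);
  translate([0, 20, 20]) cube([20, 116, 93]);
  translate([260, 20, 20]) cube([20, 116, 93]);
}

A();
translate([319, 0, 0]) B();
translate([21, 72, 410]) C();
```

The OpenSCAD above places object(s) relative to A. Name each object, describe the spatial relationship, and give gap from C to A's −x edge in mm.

A is a stool. B is a door frame. C is an open box. The door frame is against the stool's +x side, with their −y faces flush. The open box is on top of the stool. The gap from the open box to the stool's −x edge is 21 mm.

The open box's min-x is at 21; the stool's min-x is 0; gap = 21 mm.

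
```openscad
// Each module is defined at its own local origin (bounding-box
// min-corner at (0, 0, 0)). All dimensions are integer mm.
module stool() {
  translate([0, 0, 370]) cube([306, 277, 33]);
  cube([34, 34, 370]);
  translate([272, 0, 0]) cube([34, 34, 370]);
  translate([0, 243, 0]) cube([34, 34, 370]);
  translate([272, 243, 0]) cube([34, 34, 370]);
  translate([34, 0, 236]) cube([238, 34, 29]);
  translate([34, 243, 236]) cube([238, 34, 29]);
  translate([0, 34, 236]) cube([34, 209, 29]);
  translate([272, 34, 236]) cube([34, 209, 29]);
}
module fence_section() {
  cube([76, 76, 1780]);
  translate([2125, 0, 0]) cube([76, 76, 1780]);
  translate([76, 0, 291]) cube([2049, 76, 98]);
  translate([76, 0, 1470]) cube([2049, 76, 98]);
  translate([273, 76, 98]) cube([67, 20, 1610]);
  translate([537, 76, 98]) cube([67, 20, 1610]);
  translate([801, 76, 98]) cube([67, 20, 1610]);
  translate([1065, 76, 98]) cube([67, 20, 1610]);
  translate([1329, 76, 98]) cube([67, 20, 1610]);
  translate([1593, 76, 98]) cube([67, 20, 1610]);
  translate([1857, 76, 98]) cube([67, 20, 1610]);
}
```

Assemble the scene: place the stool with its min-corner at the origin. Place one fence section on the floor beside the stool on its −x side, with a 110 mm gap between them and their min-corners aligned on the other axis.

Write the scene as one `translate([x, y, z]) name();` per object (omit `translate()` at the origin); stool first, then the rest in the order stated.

stool();
translate([-2311, 0, 0]) fence_section();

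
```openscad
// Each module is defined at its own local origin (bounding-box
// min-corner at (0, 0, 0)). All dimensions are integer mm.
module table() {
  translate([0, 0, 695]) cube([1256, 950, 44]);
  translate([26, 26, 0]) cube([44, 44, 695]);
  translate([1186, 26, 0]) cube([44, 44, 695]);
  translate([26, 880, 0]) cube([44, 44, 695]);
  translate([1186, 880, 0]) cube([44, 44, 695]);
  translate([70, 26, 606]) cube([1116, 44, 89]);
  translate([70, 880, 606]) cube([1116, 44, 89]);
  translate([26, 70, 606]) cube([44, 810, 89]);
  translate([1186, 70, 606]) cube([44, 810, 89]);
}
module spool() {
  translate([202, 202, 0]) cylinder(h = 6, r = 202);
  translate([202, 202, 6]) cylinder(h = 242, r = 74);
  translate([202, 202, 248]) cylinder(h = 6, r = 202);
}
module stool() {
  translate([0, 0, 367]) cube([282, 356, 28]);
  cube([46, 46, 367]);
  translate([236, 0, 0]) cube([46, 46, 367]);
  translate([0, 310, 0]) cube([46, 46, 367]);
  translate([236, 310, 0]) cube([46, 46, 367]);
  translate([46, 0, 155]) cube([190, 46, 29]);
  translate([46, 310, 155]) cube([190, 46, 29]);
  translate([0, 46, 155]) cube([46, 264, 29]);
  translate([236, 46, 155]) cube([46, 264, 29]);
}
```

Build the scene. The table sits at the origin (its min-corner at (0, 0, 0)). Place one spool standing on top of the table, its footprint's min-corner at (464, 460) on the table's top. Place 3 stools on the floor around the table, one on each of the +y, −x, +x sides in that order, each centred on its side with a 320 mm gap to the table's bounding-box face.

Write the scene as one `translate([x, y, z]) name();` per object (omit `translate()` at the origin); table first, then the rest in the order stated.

table();
translate([464, 460, 739]) spool();
translate([487, 1270, 0]) stool();
translate([-602, 297, 0]) stool();
translate([1576, 297, 0]) stool();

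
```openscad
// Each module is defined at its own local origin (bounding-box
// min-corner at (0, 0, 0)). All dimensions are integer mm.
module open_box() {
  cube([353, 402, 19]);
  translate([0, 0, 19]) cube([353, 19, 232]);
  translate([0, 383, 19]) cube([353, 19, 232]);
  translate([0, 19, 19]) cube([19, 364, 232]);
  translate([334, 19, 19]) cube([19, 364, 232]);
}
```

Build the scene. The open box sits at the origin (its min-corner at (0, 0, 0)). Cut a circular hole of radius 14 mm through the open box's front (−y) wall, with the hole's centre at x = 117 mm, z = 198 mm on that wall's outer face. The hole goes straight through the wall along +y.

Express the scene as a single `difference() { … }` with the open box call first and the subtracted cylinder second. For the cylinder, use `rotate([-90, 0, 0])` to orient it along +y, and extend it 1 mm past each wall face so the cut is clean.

difference() {
  open_box();
  translate([117, -1, 198]) rotate([-90, 0, 0]) cylinder(h = 21, r = 14);
}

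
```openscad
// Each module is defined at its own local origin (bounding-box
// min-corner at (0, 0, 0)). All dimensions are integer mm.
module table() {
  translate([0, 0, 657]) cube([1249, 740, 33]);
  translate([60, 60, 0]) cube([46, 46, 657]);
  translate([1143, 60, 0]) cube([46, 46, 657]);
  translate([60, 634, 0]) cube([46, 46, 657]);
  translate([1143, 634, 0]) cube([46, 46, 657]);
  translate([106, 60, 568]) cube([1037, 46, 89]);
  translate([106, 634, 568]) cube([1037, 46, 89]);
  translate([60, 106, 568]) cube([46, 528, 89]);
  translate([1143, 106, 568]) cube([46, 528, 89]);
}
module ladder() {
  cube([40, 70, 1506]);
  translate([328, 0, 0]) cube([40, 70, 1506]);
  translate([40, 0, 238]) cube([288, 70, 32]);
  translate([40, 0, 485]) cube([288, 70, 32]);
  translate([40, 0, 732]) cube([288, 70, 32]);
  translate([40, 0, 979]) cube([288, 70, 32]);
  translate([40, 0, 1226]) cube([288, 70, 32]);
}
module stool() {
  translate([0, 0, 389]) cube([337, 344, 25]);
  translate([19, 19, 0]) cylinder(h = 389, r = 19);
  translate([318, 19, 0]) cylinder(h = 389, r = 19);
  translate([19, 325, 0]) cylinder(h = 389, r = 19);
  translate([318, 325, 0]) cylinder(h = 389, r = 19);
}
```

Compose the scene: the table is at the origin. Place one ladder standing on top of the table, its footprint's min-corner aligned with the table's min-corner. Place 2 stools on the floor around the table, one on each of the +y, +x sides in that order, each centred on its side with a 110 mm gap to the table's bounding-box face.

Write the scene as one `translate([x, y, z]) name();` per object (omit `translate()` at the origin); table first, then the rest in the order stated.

table();
translate([0, 0, 690]) ladder();
translate([456, 850, 0]) stool();
translate([1359, 198, 0]) stool();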